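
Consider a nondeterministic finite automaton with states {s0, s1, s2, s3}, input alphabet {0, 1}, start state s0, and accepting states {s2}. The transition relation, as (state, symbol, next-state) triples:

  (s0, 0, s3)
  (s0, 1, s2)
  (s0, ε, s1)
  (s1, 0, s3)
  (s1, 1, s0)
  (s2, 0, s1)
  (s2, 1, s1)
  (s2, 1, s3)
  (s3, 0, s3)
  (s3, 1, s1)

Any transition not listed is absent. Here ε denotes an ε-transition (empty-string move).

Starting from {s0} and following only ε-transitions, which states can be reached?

Begin with {s0}.
ε-move s0 → s1; add s1.

{s0, s1}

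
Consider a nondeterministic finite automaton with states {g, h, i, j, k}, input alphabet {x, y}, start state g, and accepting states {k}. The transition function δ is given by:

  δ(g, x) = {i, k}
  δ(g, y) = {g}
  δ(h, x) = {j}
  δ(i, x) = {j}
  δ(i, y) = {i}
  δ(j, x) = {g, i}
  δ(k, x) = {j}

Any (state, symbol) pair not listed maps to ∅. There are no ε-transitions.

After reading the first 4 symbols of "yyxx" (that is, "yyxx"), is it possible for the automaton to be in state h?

Start in {g}.
Read 'y': {g} → {g}.
Read 'y': {g} → {g}.
Read 'x': {g} → {i, k}.
Read 'x': {i, k} → {j}.
State h is not in {j}.

No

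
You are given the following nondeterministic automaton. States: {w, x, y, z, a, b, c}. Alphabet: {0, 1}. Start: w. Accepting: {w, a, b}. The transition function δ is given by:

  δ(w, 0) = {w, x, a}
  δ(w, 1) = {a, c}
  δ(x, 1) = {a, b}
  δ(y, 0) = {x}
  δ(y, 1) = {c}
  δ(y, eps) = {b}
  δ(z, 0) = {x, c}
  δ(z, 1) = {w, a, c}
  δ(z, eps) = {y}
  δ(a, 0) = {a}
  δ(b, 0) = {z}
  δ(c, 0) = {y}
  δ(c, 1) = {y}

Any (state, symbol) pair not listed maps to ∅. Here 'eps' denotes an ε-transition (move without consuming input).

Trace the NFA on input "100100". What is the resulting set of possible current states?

{w, x, y, z, a, b, c}

Start in {w}.
Read '1': w→{a, c}; now {a, c}.
Read '0': a→{a}, c→{y}; union {y, a}; ε-closure = {y, a, b}.
Read '0': y→{x}, a→{a}, b→{z}; union {x, z, a}; ε-closure = {x, y, z, a, b}.
Read '1': x→{a, b}, y→{c}, z→{w, a, c}, a→∅, b→∅; now {w, a, b, c}.
Read '0': w→{w, x, a}, a→{a}, b→{z}, c→{y}; union {w, x, y, z, a}; ε-closure = {w, x, y, z, a, b}.
Read '0': w→{w, x, a}, x→∅, y→{x}, z→{x, c}, a→{a}, b→{z}; union {w, x, z, a, c}; ε-closure = {w, x, y, z, a, b, c}.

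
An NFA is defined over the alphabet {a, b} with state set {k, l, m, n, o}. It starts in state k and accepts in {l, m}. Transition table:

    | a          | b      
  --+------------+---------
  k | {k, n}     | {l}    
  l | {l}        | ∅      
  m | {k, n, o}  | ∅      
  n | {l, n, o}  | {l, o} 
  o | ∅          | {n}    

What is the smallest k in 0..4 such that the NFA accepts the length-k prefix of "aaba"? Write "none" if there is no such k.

2

Start in {k}.
Read 'a': k→{k, n}; now {k, n}.
Read 'a': k→{k, n}, n→{l, n, o}; now {k, l, n, o}.
None of the earlier sets intersect F, but {k, l, n, o} does.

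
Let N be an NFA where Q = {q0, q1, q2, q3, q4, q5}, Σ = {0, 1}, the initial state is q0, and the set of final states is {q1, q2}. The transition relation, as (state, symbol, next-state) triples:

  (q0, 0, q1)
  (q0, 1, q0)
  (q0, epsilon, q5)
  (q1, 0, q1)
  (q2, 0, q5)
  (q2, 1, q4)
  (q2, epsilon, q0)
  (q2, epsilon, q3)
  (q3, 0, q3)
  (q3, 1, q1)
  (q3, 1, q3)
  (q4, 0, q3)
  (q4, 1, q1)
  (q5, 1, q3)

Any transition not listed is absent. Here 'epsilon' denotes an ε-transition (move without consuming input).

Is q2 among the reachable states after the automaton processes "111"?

No

Start: ε-closure({q0}) = {q0, q5}.
Read '1': {q0, q5} → {q0, q3, q5}.
Read '1': {q0, q3, q5} → {q0, q1, q3, q5}.
Read '1': {q0, q1, q3, q5} → {q0, q1, q3, q5}.
State q2 is not in {q0, q1, q3, q5}.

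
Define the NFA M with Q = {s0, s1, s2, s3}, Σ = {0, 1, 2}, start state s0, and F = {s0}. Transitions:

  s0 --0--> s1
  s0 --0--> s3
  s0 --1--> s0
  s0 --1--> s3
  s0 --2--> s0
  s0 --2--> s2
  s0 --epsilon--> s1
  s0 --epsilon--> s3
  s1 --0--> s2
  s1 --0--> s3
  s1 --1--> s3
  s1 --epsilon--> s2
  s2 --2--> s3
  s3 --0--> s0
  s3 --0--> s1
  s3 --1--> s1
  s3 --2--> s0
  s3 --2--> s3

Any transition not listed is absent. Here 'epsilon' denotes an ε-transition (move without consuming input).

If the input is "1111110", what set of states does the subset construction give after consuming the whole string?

Start: ε-closure({s0}) = {s0, s1, s2, s3}.
Read '1': s0→{s0, s3}, s1→{s3}, s2→∅, s3→{s1}; union {s0, s1, s3}; ε-closure = {s0, s1, s2, s3}.
Read '1': s0→{s0, s3}, s1→{s3}, s2→∅, s3→{s1}; union {s0, s1, s3}; ε-closure = {s0, s1, s2, s3}.
Read '1': s0→{s0, s3}, s1→{s3}, s2→∅, s3→{s1}; union {s0, s1, s3}; ε-closure = {s0, s1, s2, s3}.
Read '1': s0→{s0, s3}, s1→{s3}, s2→∅, s3→{s1}; union {s0, s1, s3}; ε-closure = {s0, s1, s2, s3}.
Read '1': s0→{s0, s3}, s1→{s3}, s2→∅, s3→{s1}; union {s0, s1, s3}; ε-closure = {s0, s1, s2, s3}.
Read '1': s0→{s0, s3}, s1→{s3}, s2→∅, s3→{s1}; union {s0, s1, s3}; ε-closure = {s0, s1, s2, s3}.
Read '0': s0→{s1, s3}, s1→{s2, s3}, s2→∅, s3→{s0, s1}; now {s0, s1, s2, s3}.

{s0, s1, s2, s3}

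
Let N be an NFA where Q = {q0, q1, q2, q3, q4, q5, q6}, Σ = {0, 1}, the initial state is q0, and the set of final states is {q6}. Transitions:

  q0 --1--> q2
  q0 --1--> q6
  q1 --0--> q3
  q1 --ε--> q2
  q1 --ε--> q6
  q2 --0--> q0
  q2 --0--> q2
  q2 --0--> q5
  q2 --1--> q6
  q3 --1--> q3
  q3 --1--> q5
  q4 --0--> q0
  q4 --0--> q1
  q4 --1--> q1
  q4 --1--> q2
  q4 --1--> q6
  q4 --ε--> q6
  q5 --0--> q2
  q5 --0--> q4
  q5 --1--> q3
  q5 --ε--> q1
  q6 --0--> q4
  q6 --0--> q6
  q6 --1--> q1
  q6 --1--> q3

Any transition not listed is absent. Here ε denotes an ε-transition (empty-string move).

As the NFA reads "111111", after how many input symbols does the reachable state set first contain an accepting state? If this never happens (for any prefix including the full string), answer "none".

1

Start in {q0}.
Read '1': {q0} → {q2, q6}.
None of the earlier sets intersect F, but {q2, q6} does.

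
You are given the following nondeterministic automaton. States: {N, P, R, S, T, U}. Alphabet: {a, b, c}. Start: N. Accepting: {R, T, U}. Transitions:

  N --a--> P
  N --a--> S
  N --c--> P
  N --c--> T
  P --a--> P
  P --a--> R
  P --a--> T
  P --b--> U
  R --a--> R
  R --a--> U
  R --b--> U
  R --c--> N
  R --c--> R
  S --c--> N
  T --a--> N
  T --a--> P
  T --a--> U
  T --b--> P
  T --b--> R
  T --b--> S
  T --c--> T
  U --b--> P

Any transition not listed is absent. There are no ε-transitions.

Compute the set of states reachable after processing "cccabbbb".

{P, U}

Start in {N}.
Read 'c': {N} → {P, T}.
Read 'c': {P, T} → {T}.
Read 'c': {T} → {T}.
Read 'a': {T} → {N, P, U}.
Read 'b': {N, P, U} → {P, U}.
Read 'b': {P, U} → {P, U}.
Read 'b': {P, U} → {P, U}.
Read 'b': {P, U} → {P, U}.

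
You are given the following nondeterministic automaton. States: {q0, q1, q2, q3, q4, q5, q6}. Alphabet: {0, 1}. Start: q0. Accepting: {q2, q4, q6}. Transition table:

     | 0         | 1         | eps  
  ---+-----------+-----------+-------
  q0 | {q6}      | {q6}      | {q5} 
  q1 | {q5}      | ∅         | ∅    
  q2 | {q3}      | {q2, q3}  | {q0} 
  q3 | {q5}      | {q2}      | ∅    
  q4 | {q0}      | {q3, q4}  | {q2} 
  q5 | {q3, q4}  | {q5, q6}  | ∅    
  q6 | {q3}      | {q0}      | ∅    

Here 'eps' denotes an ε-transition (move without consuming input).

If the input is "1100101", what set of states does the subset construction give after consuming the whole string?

{q0, q2, q3, q4, q5, q6}

Start: ε-closure({q0}) = {q0, q5}.
Read '1': q0→{q6}, q5→{q5, q6}; now {q5, q6}.
Read '1': q5→{q5, q6}, q6→{q0}; now {q0, q5, q6}.
Read '0': q0→{q6}, q5→{q3, q4}, q6→{q3}; union {q3, q4, q6}; ε-closure = {q0, q2, q3, q4, q5, q6}.
Read '0': q0→{q6}, q2→{q3}, q3→{q5}, q4→{q0}, q5→{q3, q4}, q6→{q3}; union {q0, q3, q4, q5, q6}; ε-closure = {q0, q2, q3, q4, q5, q6}.
Read '1': q0→{q6}, q2→{q2, q3}, q3→{q2}, q4→{q3, q4}, q5→{q5, q6}, q6→{q0}; now {q0, q2, q3, q4, q5, q6}.
Read '0': q0→{q6}, q2→{q3}, q3→{q5}, q4→{q0}, q5→{q3, q4}, q6→{q3}; union {q0, q3, q4, q5, q6}; ε-closure = {q0, q2, q3, q4, q5, q6}.
Read '1': q0→{q6}, q2→{q2, q3}, q3→{q2}, q4→{q3, q4}, q5→{q5, q6}, q6→{q0}; now {q0, q2, q3, q4, q5, q6}.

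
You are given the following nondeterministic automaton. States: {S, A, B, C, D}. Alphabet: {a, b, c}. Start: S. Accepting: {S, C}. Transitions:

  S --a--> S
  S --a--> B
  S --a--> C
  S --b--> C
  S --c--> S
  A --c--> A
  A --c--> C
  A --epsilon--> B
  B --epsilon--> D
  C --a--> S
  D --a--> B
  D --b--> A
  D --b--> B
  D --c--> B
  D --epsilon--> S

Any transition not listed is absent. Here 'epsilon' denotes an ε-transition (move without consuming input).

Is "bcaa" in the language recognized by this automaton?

No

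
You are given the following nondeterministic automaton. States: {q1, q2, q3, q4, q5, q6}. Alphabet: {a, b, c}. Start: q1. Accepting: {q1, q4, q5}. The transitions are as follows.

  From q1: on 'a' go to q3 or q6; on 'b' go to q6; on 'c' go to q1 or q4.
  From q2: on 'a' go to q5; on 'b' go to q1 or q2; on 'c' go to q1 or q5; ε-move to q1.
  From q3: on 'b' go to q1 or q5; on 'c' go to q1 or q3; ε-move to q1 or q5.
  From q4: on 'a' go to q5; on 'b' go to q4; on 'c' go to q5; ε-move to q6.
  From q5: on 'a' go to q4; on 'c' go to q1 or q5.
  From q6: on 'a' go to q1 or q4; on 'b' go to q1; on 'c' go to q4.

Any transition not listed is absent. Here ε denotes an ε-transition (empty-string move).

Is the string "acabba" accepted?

Yes

Start in {q1}.
Read 'a': {q1} → {q1, q3, q5, q6}.
Read 'c': {q1, q3, q5, q6} → {q1, q3, q4, q5, q6}.
Read 'a': {q1, q3, q4, q5, q6} → {q1, q3, q4, q5, q6}.
Read 'b': {q1, q3, q4, q5, q6} → {q1, q4, q5, q6}.
Read 'b': {q1, q4, q5, q6} → {q1, q4, q6}.
Read 'a': {q1, q4, q6} → {q1, q3, q4, q5, q6}.
The final set {q1, q3, q4, q5, q6} contains the accepting states q1, q4, q5.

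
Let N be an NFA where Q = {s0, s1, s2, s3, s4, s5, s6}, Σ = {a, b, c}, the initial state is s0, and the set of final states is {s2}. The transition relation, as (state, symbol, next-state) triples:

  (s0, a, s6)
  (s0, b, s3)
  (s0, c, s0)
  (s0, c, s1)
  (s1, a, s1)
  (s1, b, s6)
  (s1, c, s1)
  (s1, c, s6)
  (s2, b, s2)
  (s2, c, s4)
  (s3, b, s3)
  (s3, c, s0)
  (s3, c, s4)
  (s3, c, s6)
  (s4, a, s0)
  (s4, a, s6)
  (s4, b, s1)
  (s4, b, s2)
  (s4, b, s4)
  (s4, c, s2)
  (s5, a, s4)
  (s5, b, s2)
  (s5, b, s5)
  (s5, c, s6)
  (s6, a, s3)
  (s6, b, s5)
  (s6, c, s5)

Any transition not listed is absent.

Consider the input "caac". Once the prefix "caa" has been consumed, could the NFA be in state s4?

No

Start in {s0}.
Read 'c': s0→{s0, s1}; now {s0, s1}.
Read 'a': s0→{s6}, s1→{s1}; now {s1, s6}.
Read 'a': s1→{s1}, s6→{s3}; now {s1, s3}.
State s4 is not in {s1, s3}.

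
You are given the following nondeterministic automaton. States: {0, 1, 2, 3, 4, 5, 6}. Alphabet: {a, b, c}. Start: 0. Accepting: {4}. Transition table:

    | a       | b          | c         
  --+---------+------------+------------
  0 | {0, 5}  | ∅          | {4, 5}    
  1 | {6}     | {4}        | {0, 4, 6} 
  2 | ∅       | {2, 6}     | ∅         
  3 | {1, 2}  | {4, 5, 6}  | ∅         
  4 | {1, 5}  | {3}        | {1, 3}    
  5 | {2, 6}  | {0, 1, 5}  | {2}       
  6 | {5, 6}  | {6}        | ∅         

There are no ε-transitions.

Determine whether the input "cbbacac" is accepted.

Yes

Start in {0}.
Read 'c': {0} → {4, 5}.
Read 'b': {4, 5} → {0, 1, 3, 5}.
Read 'b': {0, 1, 3, 5} → {0, 1, 4, 5, 6}.
Read 'a': {0, 1, 4, 5, 6} → {0, 1, 2, 5, 6}.
Read 'c': {0, 1, 2, 5, 6} → {0, 2, 4, 5, 6}.
Read 'a': {0, 2, 4, 5, 6} → {0, 1, 2, 5, 6}.
Read 'c': {0, 1, 2, 5, 6} → {0, 2, 4, 5, 6}.
The final set {0, 2, 4, 5, 6} contains the accepting state 4.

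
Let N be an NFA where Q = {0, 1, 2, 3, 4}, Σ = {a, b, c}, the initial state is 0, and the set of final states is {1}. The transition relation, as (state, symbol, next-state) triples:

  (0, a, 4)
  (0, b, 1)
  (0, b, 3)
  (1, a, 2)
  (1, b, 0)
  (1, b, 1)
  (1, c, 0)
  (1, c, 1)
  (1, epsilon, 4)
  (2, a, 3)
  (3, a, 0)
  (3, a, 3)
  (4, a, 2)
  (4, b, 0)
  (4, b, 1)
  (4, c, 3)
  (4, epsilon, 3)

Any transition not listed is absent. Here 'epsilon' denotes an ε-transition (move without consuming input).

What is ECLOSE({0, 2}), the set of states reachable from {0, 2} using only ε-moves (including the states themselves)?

{0, 2}

Begin with {0, 2}.
No ε-moves leave this set, so the closure equals the set itself.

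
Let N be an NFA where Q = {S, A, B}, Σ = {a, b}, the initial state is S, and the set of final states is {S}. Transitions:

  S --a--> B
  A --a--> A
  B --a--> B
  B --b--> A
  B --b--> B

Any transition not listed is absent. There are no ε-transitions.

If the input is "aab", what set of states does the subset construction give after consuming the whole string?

Start in {S}.
Read 'a': S→{B}; now {B}.
Read 'a': B→{B}; now {B}.
Read 'b': B→{A, B}; now {A, B}.

{A, B}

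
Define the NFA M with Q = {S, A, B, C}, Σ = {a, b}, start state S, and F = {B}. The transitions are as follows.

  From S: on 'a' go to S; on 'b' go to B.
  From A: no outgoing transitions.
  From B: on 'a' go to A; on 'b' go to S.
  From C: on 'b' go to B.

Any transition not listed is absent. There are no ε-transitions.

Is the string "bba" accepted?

Start in {S}.
Read 'b': {S} → {B}.
Read 'b': {B} → {S}.
Read 'a': {S} → {S}.
The final set {S} contains no accepting state.

No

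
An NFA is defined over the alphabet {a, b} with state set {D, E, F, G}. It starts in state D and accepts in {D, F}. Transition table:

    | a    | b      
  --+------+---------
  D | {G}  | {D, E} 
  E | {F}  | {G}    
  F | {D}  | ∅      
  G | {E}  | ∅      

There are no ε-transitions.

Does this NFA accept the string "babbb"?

No

Start in {D}.
Read 'b': {D} → {D, E}.
Read 'a': {D, E} → {F, G}.
Read 'b': {F, G} → ∅.
The set is empty and remains empty for the remaining 2 symbols.
The final set ∅ contains no accepting state.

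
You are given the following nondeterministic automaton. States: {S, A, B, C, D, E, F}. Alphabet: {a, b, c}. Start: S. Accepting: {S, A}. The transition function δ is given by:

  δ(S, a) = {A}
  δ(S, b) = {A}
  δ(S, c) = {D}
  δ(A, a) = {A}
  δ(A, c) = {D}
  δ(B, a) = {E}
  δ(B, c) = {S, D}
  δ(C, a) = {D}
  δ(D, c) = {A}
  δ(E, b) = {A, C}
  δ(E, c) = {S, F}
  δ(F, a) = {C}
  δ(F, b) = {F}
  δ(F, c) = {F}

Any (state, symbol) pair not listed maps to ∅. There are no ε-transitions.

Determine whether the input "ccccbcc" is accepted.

No

Start in {S}.
Read 'c': {S} → {D}.
Read 'c': {D} → {A}.
Read 'c': {A} → {D}.
Read 'c': {D} → {A}.
Read 'b': {A} → ∅.
The set is empty and remains empty for the remaining 2 symbols.
The final set ∅ contains no accepting state.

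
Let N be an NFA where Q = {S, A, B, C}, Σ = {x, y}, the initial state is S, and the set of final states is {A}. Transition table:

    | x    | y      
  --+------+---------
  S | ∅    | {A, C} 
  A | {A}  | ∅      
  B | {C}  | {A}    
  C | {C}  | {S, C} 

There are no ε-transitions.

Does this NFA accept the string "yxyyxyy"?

Start in {S}.
Read 'y': {S} → {A, C}.
Read 'x': {A, C} → {A, C}.
Read 'y': {A, C} → {S, C}.
Read 'y': {S, C} → {S, A, C}.
Read 'x': {S, A, C} → {A, C}.
Read 'y': {A, C} → {S, C}.
Read 'y': {S, C} → {S, A, C}.
The final set {S, A, C} contains the accepting state A.

Yes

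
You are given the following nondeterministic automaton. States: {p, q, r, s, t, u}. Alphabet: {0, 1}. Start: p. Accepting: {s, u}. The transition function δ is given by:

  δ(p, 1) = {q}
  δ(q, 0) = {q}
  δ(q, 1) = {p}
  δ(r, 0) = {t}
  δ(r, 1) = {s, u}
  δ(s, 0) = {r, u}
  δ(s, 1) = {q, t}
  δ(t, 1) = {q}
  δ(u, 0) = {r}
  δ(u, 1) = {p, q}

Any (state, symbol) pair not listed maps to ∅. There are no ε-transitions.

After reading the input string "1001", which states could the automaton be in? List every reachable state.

{p}

Start in {p}.
Read '1': {p} → {q}.
Read '0': {q} → {q}.
Read '0': {q} → {q}.
Read '1': {q} → {p}.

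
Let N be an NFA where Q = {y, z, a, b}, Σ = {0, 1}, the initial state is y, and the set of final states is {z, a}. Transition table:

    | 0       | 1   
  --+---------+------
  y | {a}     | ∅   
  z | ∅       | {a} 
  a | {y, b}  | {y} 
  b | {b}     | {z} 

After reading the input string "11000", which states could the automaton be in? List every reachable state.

∅

Start in {y}.
Read '1': y→∅; now ∅.
The set is empty and remains empty for the remaining 4 symbols.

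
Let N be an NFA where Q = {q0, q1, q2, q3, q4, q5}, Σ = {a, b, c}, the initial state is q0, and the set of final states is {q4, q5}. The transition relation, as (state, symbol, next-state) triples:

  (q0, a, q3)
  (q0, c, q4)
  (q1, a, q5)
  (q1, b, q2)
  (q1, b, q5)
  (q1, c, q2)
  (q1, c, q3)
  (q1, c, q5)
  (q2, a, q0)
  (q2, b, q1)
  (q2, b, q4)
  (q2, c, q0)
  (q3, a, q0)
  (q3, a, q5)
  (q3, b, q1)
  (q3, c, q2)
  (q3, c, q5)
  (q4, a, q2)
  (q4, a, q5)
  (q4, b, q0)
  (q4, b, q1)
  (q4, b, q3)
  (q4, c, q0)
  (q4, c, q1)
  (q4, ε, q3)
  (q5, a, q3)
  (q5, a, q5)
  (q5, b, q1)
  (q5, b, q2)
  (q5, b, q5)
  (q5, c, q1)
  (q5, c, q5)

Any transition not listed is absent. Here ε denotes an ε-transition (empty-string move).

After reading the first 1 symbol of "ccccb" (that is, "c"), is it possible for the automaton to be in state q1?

No

Start in {q0}.
Read 'c': q0→{q4}; union {q4}; ε-closure = {q3, q4}.
State q1 is not in {q3, q4}.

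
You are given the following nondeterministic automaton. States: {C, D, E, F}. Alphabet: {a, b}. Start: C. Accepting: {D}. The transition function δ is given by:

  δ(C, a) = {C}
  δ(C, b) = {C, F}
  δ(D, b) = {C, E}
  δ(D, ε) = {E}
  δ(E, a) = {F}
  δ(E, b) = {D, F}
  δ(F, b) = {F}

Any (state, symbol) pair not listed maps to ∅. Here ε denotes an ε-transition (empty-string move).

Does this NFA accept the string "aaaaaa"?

No

Start in {C}.
Read 'a': C→{C}; now {C}.
Read 'a': C→{C}; now {C}.
Read 'a': C→{C}; now {C}.
Read 'a': C→{C}; now {C}.
Read 'a': C→{C}; now {C}.
Read 'a': C→{C}; now {C}.
The final set {C} contains no accepting state.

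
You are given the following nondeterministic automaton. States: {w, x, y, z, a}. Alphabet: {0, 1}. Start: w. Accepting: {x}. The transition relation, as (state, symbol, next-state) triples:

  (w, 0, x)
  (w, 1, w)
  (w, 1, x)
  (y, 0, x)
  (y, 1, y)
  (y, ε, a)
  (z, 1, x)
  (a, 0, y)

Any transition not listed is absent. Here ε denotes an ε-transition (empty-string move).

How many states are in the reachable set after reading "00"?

Start in {w}.
Read '0': {w} → {x}.
Read '0': {x} → ∅.
That set has 0 states.

0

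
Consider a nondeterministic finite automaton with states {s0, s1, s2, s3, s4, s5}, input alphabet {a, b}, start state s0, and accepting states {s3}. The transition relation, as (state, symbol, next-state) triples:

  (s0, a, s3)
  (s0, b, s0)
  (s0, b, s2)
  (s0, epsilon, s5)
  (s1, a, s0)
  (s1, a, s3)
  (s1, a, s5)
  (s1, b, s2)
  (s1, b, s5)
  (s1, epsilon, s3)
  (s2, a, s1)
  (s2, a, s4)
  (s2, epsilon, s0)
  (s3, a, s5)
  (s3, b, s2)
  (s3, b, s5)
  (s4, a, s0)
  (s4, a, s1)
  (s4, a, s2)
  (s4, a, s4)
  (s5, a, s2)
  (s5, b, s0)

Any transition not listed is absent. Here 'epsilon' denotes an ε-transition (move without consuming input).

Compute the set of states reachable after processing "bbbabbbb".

{s0, s2, s5}

Start: ε-closure({s0}) = {s0, s5}.
Read 'b': {s0, s5} → {s0, s2, s5}.
Read 'b': {s0, s2, s5} → {s0, s2, s5}.
Read 'b': {s0, s2, s5} → {s0, s2, s5}.
Read 'a': {s0, s2, s5} → {s0, s1, s2, s3, s4, s5}.
Read 'b': {s0, s1, s2, s3, s4, s5} → {s0, s2, s5}.
Read 'b': {s0, s2, s5} → {s0, s2, s5}.
Read 'b': {s0, s2, s5} → {s0, s2, s5}.
Read 'b': {s0, s2, s5} → {s0, s2, s5}.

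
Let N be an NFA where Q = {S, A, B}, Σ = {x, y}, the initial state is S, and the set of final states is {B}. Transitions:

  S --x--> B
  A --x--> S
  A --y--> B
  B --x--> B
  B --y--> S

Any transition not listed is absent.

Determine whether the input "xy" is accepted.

No

Start in {S}.
Read 'x': {S} → {B}.
Read 'y': {B} → {S}.
The final set {S} contains no accepting state.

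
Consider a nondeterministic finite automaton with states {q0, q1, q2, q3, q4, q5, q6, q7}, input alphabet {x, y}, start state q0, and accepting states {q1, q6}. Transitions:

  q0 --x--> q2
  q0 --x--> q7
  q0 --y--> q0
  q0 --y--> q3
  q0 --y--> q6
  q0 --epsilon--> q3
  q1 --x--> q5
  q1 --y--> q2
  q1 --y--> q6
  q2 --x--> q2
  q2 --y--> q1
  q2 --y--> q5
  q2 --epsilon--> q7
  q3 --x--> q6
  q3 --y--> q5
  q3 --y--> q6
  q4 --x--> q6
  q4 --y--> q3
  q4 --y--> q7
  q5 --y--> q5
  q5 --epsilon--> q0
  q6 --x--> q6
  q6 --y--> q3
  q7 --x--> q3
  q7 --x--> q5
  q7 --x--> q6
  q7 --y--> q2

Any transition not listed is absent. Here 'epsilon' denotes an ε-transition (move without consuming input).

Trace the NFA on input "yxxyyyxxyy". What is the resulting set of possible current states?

{q0, q1, q2, q3, q5, q6, q7}

Start: ε-closure({q0}) = {q0, q3}.
Read 'y': {q0, q3} → {q0, q3, q5, q6}.
Read 'x': {q0, q3, q5, q6} → {q2, q6, q7}.
Read 'x': {q2, q6, q7} → {q0, q2, q3, q5, q6, q7}.
Read 'y': {q0, q2, q3, q5, q6, q7} → {q0, q1, q2, q3, q5, q6, q7}.
Read 'y': {q0, q1, q2, q3, q5, q6, q7} → {q0, q1, q2, q3, q5, q6, q7}.
Read 'y': {q0, q1, q2, q3, q5, q6, q7} → {q0, q1, q2, q3, q5, q6, q7}.
Read 'x': {q0, q1, q2, q3, q5, q6, q7} → {q0, q2, q3, q5, q6, q7}.
Read 'x': {q0, q2, q3, q5, q6, q7} → {q0, q2, q3, q5, q6, q7}.
Read 'y': {q0, q2, q3, q5, q6, q7} → {q0, q1, q2, q3, q5, q6, q7}.
Read 'y': {q0, q1, q2, q3, q5, q6, q7} → {q0, q1, q2, q3, q5, q6, q7}.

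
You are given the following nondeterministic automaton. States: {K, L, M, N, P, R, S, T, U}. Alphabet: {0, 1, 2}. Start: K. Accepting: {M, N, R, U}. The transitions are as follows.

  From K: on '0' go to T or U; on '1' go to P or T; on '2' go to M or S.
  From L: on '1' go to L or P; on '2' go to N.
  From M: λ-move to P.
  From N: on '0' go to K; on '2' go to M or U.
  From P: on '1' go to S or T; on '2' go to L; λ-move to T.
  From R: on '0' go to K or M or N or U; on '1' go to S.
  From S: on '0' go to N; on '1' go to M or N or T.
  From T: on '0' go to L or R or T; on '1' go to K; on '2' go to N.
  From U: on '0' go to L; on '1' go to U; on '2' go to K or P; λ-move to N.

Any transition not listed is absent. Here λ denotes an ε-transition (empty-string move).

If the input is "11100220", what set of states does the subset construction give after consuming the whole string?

Start in {K}.
Read '1': K→{P, T}; now {P, T}.
Read '1': P→{S, T}, T→{K}; now {K, S, T}.
Read '1': K→{P, T}, S→{M, N, T}, T→{K}; now {K, M, N, P, T}.
Read '0': K→{T, U}, M→∅, N→{K}, P→∅, T→{L, R, T}; union {K, L, R, T, U}; ε-closure = {K, L, N, R, T, U}.
Read '0': K→{T, U}, L→∅, N→{K}, R→{K, M, N, U}, T→{L, R, T}, U→{L}; union {K, L, M, N, R, T, U}; ε-closure = {K, L, M, N, P, R, T, U}.
Read '2': K→{M, S}, L→{N}, M→∅, N→{M, U}, P→{L}, R→∅, T→{N}, U→{K, P}; union {K, L, M, N, P, S, U}; ε-closure = {K, L, M, N, P, S, T, U}.
Read '2': K→{M, S}, L→{N}, M→∅, N→{M, U}, P→{L}, S→∅, T→{N}, U→{K, P}; union {K, L, M, N, P, S, U}; ε-closure = {K, L, M, N, P, S, T, U}.
Read '0': K→{T, U}, L→∅, M→∅, N→{K}, P→∅, S→{N}, T→{L, R, T}, U→{L}; now {K, L, N, R, T, U}.

{K, L, N, R, T, U}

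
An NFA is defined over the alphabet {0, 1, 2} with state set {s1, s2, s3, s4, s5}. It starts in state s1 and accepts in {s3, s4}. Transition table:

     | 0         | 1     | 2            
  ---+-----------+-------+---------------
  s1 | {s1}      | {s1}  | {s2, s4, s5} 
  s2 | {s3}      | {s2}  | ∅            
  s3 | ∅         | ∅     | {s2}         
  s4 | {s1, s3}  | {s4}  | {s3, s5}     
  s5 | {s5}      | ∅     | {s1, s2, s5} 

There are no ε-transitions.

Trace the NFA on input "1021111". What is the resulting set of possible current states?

{s2, s4}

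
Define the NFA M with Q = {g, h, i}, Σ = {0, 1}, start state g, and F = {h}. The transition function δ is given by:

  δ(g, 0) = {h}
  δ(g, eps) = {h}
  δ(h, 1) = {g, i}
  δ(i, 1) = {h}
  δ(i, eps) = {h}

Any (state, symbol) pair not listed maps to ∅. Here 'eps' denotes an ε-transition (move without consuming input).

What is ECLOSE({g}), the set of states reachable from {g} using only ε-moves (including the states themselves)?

{g, h}

Begin with {g}.
ε-move g → h; add h.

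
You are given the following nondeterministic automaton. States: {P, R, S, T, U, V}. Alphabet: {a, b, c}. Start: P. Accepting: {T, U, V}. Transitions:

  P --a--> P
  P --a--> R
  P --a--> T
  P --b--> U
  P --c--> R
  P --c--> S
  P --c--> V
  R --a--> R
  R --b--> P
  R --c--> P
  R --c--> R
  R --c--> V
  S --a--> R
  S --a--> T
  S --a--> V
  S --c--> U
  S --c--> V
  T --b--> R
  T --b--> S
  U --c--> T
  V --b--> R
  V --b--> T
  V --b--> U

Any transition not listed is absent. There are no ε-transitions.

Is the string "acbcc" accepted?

Start in {P}.
Read 'a': P→{P, R, T}; now {P, R, T}.
Read 'c': P→{R, S, V}, R→{P, R, V}, T→∅; now {P, R, S, V}.
Read 'b': P→{U}, R→{P}, S→∅, V→{R, T, U}; now {P, R, T, U}.
Read 'c': P→{R, S, V}, R→{P, R, V}, T→∅, U→{T}; now {P, R, S, T, V}.
Read 'c': P→{R, S, V}, R→{P, R, V}, S→{U, V}, T→∅, V→∅; now {P, R, S, U, V}.
The final set {P, R, S, U, V} contains the accepting states U, V.

Yes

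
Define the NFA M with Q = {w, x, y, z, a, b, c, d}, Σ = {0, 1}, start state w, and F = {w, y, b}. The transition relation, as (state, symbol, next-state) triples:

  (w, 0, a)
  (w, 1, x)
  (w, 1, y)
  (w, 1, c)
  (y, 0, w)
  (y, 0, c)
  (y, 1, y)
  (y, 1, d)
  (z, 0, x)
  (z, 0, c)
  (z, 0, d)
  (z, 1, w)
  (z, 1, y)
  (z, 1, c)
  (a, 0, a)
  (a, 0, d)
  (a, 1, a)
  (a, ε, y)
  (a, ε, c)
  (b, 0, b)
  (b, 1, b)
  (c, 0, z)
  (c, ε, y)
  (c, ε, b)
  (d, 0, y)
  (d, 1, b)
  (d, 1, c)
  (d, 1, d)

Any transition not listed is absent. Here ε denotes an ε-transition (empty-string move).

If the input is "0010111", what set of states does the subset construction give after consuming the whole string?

Start in {w}.
Read '0': w→{a}; union {a}; ε-closure = {y, a, b, c}.
Read '0': y→{w, c}, a→{a, d}, b→{b}, c→{z}; union {w, z, a, b, c, d}; ε-closure = {w, y, z, a, b, c, d}.
Read '1': w→{x, y, c}, y→{y, d}, z→{w, y, c}, a→{a}, b→{b}, c→∅, d→{b, c, d}; now {w, x, y, a, b, c, d}.
Read '0': w→{a}, x→∅, y→{w, c}, a→{a, d}, b→{b}, c→{z}, d→{y}; now {w, y, z, a, b, c, d}.
Read '1': w→{x, y, c}, y→{y, d}, z→{w, y, c}, a→{a}, b→{b}, c→∅, d→{b, c, d}; now {w, x, y, a, b, c, d}.
Read '1': w→{x, y, c}, x→∅, y→{y, d}, a→{a}, b→{b}, c→∅, d→{b, c, d}; now {x, y, a, b, c, d}.
Read '1': x→∅, y→{y, d}, a→{a}, b→{b}, c→∅, d→{b, c, d}; now {y, a, b, c, d}.

{y, a, b, c, d}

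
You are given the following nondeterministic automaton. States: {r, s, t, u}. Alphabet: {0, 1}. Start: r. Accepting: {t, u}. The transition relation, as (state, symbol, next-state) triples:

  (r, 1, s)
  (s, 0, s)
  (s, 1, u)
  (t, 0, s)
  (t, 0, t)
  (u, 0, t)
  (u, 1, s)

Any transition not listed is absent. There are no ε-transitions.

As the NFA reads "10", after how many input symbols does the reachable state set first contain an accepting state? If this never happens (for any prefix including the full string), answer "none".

none

Start in {r}.
Read '1': {r} → {s}.
Read '0': {s} → {s}.
No reachable set along the way intersects F.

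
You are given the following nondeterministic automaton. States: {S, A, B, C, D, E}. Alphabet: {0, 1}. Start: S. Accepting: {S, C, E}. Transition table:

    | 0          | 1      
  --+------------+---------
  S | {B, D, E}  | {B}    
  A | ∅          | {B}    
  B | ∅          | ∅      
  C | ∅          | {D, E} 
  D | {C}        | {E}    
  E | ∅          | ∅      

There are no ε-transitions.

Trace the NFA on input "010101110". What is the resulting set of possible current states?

Start in {S}.
Read '0': S→{B, D, E}; now {B, D, E}.
Read '1': B→∅, D→{E}, E→∅; now {E}.
Read '0': E→∅; now ∅.
The set is empty and remains empty for the remaining 6 symbols.

∅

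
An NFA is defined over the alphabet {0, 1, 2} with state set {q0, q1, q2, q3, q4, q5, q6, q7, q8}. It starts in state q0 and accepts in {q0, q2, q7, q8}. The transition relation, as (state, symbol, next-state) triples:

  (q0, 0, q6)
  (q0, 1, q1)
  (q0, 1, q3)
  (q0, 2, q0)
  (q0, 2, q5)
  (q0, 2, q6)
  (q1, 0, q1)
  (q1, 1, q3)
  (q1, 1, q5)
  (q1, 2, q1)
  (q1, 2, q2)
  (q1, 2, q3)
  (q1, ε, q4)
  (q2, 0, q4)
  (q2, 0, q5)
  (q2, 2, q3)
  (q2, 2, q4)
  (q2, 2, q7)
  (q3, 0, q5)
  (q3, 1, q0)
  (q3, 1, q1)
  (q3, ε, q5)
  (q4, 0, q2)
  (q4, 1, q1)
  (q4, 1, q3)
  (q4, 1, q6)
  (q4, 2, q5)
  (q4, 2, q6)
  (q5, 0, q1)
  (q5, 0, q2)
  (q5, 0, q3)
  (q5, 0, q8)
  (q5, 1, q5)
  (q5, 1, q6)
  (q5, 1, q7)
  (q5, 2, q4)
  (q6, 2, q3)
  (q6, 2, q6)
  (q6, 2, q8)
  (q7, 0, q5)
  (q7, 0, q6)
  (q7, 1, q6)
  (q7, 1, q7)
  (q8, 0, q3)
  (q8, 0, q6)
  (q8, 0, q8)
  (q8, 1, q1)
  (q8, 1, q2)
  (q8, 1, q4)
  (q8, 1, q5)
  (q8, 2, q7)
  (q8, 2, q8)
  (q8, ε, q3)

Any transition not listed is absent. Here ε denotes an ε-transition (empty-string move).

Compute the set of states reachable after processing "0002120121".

Start in {q0}.
Read '0': {q0} → {q6}.
Read '0': {q6} → ∅.
The set is empty and remains empty for the remaining 8 symbols.

∅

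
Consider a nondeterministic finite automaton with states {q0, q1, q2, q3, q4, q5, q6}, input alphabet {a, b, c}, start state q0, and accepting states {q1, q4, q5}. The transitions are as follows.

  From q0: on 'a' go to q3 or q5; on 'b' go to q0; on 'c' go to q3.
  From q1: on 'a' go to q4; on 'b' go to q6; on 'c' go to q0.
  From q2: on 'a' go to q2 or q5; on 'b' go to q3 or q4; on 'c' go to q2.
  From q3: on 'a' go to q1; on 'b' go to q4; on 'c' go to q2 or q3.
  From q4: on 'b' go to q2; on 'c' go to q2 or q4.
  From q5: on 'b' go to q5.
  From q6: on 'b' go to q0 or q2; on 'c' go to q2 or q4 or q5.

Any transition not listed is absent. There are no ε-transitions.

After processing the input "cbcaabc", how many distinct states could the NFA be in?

3

Start in {q0}.
Read 'c': {q0} → {q3}.
Read 'b': {q3} → {q4}.
Read 'c': {q4} → {q2, q4}.
Read 'a': {q2, q4} → {q2, q5}.
Read 'a': {q2, q5} → {q2, q5}.
Read 'b': {q2, q5} → {q3, q4, q5}.
Read 'c': {q3, q4, q5} → {q2, q3, q4}.
That set has 3 states.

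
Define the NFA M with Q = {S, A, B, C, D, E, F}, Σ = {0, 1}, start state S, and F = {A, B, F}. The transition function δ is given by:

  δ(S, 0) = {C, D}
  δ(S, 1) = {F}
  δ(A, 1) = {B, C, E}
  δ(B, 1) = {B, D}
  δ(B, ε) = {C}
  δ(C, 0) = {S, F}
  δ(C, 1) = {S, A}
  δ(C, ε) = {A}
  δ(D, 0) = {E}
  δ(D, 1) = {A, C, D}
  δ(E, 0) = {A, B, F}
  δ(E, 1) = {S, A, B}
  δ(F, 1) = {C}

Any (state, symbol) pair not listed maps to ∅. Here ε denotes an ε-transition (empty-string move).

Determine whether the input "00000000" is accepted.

Start in {S}.
Read '0': {S} → {A, C, D}.
Read '0': {A, C, D} → {S, E, F}.
Read '0': {S, E, F} → {A, B, C, D, F}.
Read '0': {A, B, C, D, F} → {S, E, F}.
Read '0': {S, E, F} → {A, B, C, D, F}.
Read '0': {A, B, C, D, F} → {S, E, F}.
Read '0': {S, E, F} → {A, B, C, D, F}.
Read '0': {A, B, C, D, F} → {S, E, F}.
The final set {S, E, F} contains the accepting state F.

Yes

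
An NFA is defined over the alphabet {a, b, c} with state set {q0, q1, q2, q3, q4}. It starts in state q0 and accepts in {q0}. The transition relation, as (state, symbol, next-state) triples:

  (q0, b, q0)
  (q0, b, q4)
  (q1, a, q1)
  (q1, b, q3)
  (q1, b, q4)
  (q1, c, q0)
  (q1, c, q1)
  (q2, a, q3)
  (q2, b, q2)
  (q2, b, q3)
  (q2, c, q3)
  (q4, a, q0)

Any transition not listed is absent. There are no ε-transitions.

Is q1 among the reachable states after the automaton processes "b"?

Start in {q0}.
Read 'b': {q0} → {q0, q4}.
State q1 is not in {q0, q4}.

No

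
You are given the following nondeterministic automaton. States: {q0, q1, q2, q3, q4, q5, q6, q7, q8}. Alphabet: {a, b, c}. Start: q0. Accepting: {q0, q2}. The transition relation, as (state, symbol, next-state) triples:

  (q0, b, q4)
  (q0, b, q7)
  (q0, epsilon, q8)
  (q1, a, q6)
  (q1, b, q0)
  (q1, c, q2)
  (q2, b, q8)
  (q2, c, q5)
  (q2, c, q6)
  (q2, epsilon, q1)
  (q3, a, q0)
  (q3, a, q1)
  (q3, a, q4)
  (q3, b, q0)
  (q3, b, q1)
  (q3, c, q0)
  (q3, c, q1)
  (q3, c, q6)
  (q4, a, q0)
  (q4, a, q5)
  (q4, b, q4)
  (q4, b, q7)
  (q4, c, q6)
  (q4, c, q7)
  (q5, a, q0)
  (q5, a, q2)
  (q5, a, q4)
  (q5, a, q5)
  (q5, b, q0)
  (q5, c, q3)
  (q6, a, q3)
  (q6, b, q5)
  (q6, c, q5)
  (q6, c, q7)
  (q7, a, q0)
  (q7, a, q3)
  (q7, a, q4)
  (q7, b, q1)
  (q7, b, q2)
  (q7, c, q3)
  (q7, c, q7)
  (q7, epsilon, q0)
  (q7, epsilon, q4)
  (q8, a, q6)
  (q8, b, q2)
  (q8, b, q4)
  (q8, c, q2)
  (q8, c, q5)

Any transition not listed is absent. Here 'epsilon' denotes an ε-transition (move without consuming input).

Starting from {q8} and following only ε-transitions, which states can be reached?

{q8}

Begin with {q8}.
No ε-moves leave this set, so the closure equals the set itself.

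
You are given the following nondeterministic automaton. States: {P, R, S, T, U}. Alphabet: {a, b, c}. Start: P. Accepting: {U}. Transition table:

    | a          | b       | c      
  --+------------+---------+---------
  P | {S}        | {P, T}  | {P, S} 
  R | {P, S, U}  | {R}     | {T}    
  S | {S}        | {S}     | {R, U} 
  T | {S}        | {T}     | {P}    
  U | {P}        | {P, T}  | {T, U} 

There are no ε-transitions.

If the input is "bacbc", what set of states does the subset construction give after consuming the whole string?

Start in {P}.
Read 'b': P→{P, T}; now {P, T}.
Read 'a': P→{S}, T→{S}; now {S}.
Read 'c': S→{R, U}; now {R, U}.
Read 'b': R→{R}, U→{P, T}; now {P, R, T}.
Read 'c': P→{P, S}, R→{T}, T→{P}; now {P, S, T}.

{P, S, T}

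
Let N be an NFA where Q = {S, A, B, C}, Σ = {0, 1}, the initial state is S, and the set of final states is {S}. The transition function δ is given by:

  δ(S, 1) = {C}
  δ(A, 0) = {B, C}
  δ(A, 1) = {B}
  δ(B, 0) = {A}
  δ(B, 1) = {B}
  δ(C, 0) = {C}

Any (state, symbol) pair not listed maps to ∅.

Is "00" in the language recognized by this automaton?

Start in {S}.
Read '0': {S} → ∅.
The set is empty and remains empty for the remaining 1 symbol.
The final set ∅ contains no accepting state.

No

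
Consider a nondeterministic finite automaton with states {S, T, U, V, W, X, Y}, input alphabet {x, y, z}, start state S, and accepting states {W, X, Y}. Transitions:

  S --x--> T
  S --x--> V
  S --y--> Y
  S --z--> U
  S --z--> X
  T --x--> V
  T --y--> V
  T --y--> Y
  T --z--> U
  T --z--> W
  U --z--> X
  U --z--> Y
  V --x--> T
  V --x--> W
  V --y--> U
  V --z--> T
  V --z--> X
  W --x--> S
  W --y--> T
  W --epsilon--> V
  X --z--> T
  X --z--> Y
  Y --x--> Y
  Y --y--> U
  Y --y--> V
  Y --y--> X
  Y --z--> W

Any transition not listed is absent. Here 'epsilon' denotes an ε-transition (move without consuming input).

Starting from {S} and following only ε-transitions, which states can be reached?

{S}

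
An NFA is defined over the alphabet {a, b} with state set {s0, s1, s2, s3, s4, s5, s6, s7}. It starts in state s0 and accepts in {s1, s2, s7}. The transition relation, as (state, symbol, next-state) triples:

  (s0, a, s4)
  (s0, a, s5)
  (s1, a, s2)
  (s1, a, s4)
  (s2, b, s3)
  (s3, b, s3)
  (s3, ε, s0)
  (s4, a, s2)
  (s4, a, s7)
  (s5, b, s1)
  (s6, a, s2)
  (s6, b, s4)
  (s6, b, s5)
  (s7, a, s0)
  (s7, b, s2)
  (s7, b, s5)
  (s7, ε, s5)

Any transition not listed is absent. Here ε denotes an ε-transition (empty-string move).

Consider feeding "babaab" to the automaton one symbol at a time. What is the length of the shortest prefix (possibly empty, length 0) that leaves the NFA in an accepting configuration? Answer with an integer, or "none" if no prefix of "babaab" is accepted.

none

Start in {s0}.
Read 'b': s0→∅; now ∅.
The set is empty and remains empty for the remaining 5 symbols.
No reachable set along the way intersects F.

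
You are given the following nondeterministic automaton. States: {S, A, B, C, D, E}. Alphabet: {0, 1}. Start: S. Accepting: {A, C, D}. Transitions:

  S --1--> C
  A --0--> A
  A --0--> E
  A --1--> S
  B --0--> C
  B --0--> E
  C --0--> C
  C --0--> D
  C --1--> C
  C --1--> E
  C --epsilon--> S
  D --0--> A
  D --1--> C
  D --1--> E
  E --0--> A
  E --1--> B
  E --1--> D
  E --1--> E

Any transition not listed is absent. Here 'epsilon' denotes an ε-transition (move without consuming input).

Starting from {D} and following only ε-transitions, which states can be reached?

{D}

Begin with {D}.
No ε-moves leave this set, so the closure equals the set itself.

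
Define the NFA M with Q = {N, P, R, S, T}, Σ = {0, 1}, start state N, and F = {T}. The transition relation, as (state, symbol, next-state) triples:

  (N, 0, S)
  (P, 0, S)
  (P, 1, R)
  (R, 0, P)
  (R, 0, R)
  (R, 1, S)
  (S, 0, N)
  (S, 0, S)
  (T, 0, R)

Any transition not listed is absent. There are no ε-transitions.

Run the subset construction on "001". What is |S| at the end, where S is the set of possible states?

0

Start in {N}.
Read '0': {N} → {S}.
Read '0': {S} → {N, S}.
Read '1': {N, S} → ∅.
That set has 0 states.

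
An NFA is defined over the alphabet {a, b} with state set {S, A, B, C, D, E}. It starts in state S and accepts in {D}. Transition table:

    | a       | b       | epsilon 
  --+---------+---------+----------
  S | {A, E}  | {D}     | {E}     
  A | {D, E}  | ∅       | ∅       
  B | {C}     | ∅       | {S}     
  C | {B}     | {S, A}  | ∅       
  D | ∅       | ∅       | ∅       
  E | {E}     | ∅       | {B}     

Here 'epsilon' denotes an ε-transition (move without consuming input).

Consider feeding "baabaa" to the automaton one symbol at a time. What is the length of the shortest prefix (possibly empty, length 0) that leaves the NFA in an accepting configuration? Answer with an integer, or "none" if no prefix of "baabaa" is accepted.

1

Start: ε-closure({S}) = {S, B, E}.
Read 'b': S→{D}, B→∅, E→∅; now {D}.
None of the earlier sets intersect F, but {D} does.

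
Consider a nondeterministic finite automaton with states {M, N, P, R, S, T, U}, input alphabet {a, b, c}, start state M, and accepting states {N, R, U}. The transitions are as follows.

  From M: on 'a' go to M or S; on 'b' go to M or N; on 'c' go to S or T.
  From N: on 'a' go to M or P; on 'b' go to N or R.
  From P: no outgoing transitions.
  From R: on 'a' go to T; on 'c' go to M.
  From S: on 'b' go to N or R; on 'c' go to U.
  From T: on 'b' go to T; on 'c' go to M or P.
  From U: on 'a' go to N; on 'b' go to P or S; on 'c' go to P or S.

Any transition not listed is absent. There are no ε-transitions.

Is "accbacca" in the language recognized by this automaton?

Yes

Start in {M}.
Read 'a': M→{M, S}; now {M, S}.
Read 'c': M→{S, T}, S→{U}; now {S, T, U}.
Read 'c': S→{U}, T→{M, P}, U→{P, S}; now {M, P, S, U}.
Read 'b': M→{M, N}, P→∅, S→{N, R}, U→{P, S}; now {M, N, P, R, S}.
Read 'a': M→{M, S}, N→{M, P}, P→∅, R→{T}, S→∅; now {M, P, S, T}.
Read 'c': M→{S, T}, P→∅, S→{U}, T→{M, P}; now {M, P, S, T, U}.
Read 'c': M→{S, T}, P→∅, S→{U}, T→{M, P}, U→{P, S}; now {M, P, S, T, U}.
Read 'a': M→{M, S}, P→∅, S→∅, T→∅, U→{N}; now {M, N, S}.
The final set {M, N, S} contains the accepting state N.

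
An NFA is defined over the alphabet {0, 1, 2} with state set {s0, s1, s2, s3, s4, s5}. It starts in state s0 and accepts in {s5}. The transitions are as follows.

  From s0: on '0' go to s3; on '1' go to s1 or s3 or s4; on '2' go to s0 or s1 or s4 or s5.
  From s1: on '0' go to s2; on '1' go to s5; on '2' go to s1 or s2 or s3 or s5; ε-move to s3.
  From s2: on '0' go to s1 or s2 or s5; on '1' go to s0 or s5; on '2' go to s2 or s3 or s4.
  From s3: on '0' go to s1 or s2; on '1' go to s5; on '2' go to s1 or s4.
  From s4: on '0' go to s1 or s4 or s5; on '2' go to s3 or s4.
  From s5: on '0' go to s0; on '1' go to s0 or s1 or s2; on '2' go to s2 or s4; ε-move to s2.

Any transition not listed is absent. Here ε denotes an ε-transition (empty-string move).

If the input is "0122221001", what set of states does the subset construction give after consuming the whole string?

{s0, s1, s2, s3, s4, s5}

Start in {s0}.
Read '0': {s0} → {s3}.
Read '1': {s3} → {s2, s5}.
Read '2': {s2, s5} → {s2, s3, s4}.
Read '2': {s2, s3, s4} → {s1, s2, s3, s4}.
Read '2': {s1, s2, s3, s4} → {s1, s2, s3, s4, s5}.
Read '2': {s1, s2, s3, s4, s5} → {s1, s2, s3, s4, s5}.
Read '1': {s1, s2, s3, s4, s5} → {s0, s1, s2, s3, s5}.
Read '0': {s0, s1, s2, s3, s5} → {s0, s1, s2, s3, s5}.
Read '0': {s0, s1, s2, s3, s5} → {s0, s1, s2, s3, s5}.
Read '1': {s0, s1, s2, s3, s5} → {s0, s1, s2, s3, s4, s5}.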